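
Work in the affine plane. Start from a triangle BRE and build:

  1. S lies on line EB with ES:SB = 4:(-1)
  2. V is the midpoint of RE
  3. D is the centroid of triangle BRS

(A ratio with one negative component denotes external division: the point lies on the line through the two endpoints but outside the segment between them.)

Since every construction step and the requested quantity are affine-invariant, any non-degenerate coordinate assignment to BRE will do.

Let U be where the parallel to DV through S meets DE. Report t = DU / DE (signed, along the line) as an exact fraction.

t = 3/7

Assign B = (0, 0), R = (1, 0), E = (0, 1) — the answer is frame-independent, so this choice is without loss of generality.
1. S lies on line EB with ES:SB = 4:(-1) ⇒ S = (0, -1/3)
2. V is the midpoint of RE ⇒ V = (1/2, 1/2)
3. D is the centroid of triangle BRS ⇒ D = (1/3, -1/9)
through S parallel to DV: direction (1/6, 11/18); meets DE at U = (4/21, 23/63)
U = D + t·(E−D) with t = 3/7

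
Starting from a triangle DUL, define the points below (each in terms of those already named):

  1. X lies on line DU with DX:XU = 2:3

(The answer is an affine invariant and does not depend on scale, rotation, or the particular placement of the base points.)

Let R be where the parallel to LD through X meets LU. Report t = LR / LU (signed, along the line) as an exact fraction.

Assign D = (0, 0), U = (1, 0), L = (0, 1) — the answer is frame-independent, so this choice is without loss of generality.
1. X lies on line DU with DX:XU = 2:3 ⇒ X = (2/5, 0)
through X parallel to LD: direction (0, -1); meets LU at R = (2/5, 3/5)
R = L + t·(U−L) with t = 2/5

t = 2/5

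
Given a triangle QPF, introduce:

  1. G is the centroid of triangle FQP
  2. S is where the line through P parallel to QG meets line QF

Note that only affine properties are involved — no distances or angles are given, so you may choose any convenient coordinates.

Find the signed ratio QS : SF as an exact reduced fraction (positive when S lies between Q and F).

Work in coordinates with Q = (0, 0), P = (1, 0), F = (0, 1).
1. G is the centroid of triangle FQP ⇒ G = (1/3, 1/3)
2. S is where the line through P parallel to QG meets line QF ⇒ S = (0, -1)
S = Q + t·(F−Q) with t = -1, so QS:SF = t:(1−t) = -1:2

QS:SF = -1/2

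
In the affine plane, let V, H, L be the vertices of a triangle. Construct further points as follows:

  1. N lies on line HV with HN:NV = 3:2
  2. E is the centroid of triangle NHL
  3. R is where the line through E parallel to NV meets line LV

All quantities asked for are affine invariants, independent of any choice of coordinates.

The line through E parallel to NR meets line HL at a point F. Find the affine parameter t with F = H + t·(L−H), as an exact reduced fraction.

t = -2/3

Assign V = (0, 0), H = (1, 0), L = (0, 1) — the answer is frame-independent, so this choice is without loss of generality.
1. N lies on line HV with HN:NV = 3:2 ⇒ N = (2/5, 0)
2. E is the centroid of triangle NHL ⇒ E = (7/15, 1/3)
3. R is where the line through E parallel to NV meets line LV ⇒ R = (0, 1/3)
through E parallel to NR: direction (-2/5, 1/3); meets HL at F = (5/3, -2/3)
F = H + t·(L−H) with t = -2/3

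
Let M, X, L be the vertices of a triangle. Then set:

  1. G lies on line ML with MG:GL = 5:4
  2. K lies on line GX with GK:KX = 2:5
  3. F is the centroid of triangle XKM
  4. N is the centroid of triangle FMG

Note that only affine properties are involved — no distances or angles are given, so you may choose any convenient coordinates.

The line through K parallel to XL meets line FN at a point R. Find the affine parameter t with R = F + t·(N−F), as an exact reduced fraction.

Set M = (0, 0), X = (1, 0), L = (0, 1); any affine frame gives the same invariant.
1. G lies on line ML with MG:GL = 5:4 ⇒ G = (0, 5/9)
2. K lies on line GX with GK:KX = 2:5 ⇒ K = (2/7, 25/63)
3. F is the centroid of triangle XKM ⇒ F = (3/7, 25/189)
4. N is the centroid of triangle FMG ⇒ N = (1/7, 130/567)
through K parallel to XL: direction (-1, 1); meets FN at R = (459/749, 470/6741)
R = F + t·(N−F) with t = -69/107

t = -69/107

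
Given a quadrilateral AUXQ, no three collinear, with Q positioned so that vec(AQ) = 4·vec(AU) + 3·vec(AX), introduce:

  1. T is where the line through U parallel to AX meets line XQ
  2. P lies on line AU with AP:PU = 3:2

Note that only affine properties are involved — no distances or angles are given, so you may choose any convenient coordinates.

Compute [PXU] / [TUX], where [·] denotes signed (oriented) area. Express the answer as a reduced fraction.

Choose coordinates A = (0, 0), U = (1, 0), X = (0, 1), Q = (4, 3).
1. T is where the line through U parallel to AX meets line XQ ⇒ T = (1, 3/2)
2. P lies on line AU with AP:PU = 3:2 ⇒ P = (3/5, 0)
2·[PXU] = -2/5, 2·[TUX] = -3/2
[PXU]:[TUX] = -2/5:-3/2 = 4/15

[PXU]:[TUX] = 4/15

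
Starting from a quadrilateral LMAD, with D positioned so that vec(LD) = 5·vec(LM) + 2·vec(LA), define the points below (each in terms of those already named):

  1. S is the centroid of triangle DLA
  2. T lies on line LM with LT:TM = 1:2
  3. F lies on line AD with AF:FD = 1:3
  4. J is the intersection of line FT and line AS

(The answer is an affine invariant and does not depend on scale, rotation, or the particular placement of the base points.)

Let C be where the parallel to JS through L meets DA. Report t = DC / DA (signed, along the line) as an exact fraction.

t = 2

Work in coordinates with L = (0, 0), M = (1, 0), A = (0, 1), D = (5, 2).
1. S is the centroid of triangle DLA ⇒ S = (5/3, 1)
2. T lies on line LM with LT:TM = 1:2 ⇒ T = (1/3, 0)
3. F lies on line AD with AF:FD = 1:3 ⇒ F = (5/4, 5/4)
4. J is the intersection of line FT and line AS ⇒ J = (16/15, 1)
through L parallel to JS: direction (3/5, 0); meets DA at C = (-5, 0)
C = D + t·(A−D) with t = 2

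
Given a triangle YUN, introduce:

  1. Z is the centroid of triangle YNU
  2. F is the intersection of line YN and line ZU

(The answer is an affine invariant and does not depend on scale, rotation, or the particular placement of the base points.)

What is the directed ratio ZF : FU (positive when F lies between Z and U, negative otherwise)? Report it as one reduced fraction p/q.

Set Y = (0, 0), U = (1, 0), N = (0, 1); any affine frame gives the same invariant.
1. Z is the centroid of triangle YNU ⇒ Z = (1/3, 1/3)
2. F is the intersection of line YN and line ZU ⇒ F = (0, 1/2)
F = Z + t·(U−Z) with t = -1/2, so ZF:FU = t:(1−t) = -1/2:3/2

ZF:FU = -1/3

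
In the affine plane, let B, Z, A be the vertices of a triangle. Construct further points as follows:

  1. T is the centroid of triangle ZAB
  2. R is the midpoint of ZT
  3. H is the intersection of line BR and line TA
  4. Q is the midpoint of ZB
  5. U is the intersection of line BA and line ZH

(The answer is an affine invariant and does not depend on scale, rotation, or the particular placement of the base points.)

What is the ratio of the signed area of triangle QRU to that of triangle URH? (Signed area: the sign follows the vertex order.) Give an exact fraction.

[QRU]:[URH] = -21/8

Assign B = (0, 0), Z = (1, 0), A = (0, 1) — the answer is frame-independent, so this choice is without loss of generality.
1. T is the centroid of triangle ZAB ⇒ T = (1/3, 1/3)
2. R is the midpoint of ZT ⇒ R = (2/3, 1/6)
3. H is the intersection of line BR and line TA ⇒ H = (4/9, 1/9)
4. Q is the midpoint of ZB ⇒ Q = (1/2, 0)
5. U is the intersection of line BA and line ZH ⇒ U = (0, 1/5)
2·[QRU] = 7/60, 2·[URH] = -2/45
[QRU]:[URH] = 7/60:-2/45 = -21/8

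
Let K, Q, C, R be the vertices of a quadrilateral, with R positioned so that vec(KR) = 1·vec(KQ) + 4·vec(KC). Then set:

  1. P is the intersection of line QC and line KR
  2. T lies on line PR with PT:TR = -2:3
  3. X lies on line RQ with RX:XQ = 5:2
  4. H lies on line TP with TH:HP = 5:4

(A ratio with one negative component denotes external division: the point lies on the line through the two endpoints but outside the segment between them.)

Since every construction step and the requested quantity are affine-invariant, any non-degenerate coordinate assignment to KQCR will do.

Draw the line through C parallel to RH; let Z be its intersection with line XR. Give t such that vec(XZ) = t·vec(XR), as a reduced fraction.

t = 27/20

Set K = (0, 0), Q = (1, 0), C = (0, 1), R = (1, 4); any affine frame gives the same invariant.
1. P is the intersection of line QC and line KR ⇒ P = (1/5, 4/5)
2. T lies on line PR with PT:TR = -2:3 ⇒ T = (-7/5, -28/5)
3. X lies on line RQ with RX:XQ = 5:2 ⇒ X = (1, 8/7)
4. H lies on line TP with TH:HP = 5:4 ⇒ H = (-23/45, -92/45)
through C parallel to RH: direction (-68/45, -272/45); meets XR at Z = (1, 5)
Z = X + t·(R−X) with t = 27/20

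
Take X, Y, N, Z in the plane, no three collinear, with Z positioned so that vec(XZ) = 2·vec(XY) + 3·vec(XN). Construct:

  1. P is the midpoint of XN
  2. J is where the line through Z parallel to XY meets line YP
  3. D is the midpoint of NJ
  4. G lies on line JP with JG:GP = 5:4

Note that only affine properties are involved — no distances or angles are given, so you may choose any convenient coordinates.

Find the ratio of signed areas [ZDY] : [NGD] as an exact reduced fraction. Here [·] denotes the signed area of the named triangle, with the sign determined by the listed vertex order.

[ZDY]:[NGD] = -18

Assign X = (0, 0), Y = (1, 0), N = (0, 1), Z = (2, 3) — the answer is frame-independent, so this choice is without loss of generality.
1. P is the midpoint of XN ⇒ P = (0, 1/2)
2. J is where the line through Z parallel to XY meets line YP ⇒ J = (-5, 3)
3. D is the midpoint of NJ ⇒ D = (-5/2, 2)
4. G lies on line JP with JG:GP = 5:4 ⇒ G = (-20/9, 29/18)
2·[ZDY] = 25/2, 2·[NGD] = -25/36
[ZDY]:[NGD] = 25/2:-25/36 = -18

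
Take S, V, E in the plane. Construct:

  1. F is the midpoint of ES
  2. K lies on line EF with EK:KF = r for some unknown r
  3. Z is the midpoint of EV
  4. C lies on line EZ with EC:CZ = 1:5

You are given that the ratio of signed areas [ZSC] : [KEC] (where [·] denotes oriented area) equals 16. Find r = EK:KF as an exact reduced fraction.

r = 5/3

Assign S = (0, 0), V = (1, 0), E = (0, 1) — the answer is frame-independent, so this choice is without loss of generality.
1. F is the midpoint of ES ⇒ F = (0, 1/2)
2. With EK:KF = r, write λ = r/(r+1) so K = E + λ·(F−E); K is affine-linear in λ
3. Z is the midpoint of EV ⇒ Z = (1/2, 1/2)
4. C lies on line EZ with EC:CZ = 1:5 ⇒ C = (1/12, 11/12)
Every point depending on K is an affine combination of K and λ-independent points, so each such coordinate is linear in λ; the λ² term in each signed area is a multiple of (F−E)×(F−E) = 0, so 2·[ZSC] and 2·[KEC] are each linear in λ. Evaluating at λ=0 and λ=1:
  2·[ZSC] = -5/12,   2·[KEC] = -1/24·λ
So [ZSC]:[KEC] = (-5/12) / (-1/24·λ). Setting this equal to 16:
  -5/12 = 16·(-1/24·λ)  ⇒  λ = 5/8
Then r = λ/(1−λ) = (5/8)/(3/8) = 5/3. Check: with r = 5/3, K = (0, 11/16) and [ZSC]:[KEC] = 16 as required.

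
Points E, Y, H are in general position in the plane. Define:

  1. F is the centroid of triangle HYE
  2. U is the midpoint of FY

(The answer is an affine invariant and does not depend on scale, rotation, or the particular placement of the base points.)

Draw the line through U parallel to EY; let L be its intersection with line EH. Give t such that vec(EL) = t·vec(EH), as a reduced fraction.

t = 1/6

Choose coordinates E = (0, 0), Y = (1, 0), H = (0, 1).
1. F is the centroid of triangle HYE ⇒ F = (1/3, 1/3)
2. U is the midpoint of FY ⇒ U = (2/3, 1/6)
through U parallel to EY: direction (1, 0); meets EH at L = (0, 1/6)
L = E + t·(H−E) with t = 1/6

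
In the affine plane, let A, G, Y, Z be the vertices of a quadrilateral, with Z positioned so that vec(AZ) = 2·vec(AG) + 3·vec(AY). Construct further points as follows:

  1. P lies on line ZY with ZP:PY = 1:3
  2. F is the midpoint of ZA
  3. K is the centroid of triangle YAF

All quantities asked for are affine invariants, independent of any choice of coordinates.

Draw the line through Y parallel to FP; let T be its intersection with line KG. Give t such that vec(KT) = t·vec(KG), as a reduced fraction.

Choose coordinates A = (0, 0), G = (1, 0), Y = (0, 1), Z = (2, 3).
1. P lies on line ZY with ZP:PY = 1:3 ⇒ P = (3/2, 5/2)
2. F is the midpoint of ZA ⇒ F = (1, 3/2)
3. K is the centroid of triangle YAF ⇒ K = (1/3, 5/6)
through Y parallel to FP: direction (1/2, 1); meets KG at T = (1/13, 15/13)
T = K + t·(G−K) with t = -5/13

t = -5/13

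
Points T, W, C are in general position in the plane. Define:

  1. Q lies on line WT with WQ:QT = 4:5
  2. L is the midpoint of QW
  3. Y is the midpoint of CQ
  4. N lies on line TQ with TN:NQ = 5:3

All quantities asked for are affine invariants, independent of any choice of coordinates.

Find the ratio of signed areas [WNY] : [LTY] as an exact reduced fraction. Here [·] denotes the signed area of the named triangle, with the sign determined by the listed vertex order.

Set T = (0, 0), W = (1, 0), C = (0, 1); any affine frame gives the same invariant.
1. Q lies on line WT with WQ:QT = 4:5 ⇒ Q = (5/9, 0)
2. L is the midpoint of QW ⇒ L = (7/9, 0)
3. Y is the midpoint of CQ ⇒ Y = (5/18, 1/2)
4. N lies on line TQ with TN:NQ = 5:3 ⇒ N = (25/72, 0)
2·[WNY] = -47/144, 2·[LTY] = -7/18
[WNY]:[LTY] = -47/144:-7/18 = 47/56

[WNY]:[LTY] = 47/56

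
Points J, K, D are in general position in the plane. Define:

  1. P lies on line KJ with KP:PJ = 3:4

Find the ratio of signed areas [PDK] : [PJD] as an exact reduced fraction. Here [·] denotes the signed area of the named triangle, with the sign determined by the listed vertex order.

[PDK]:[PJD] = 3/4

Set J = (0, 0), K = (1, 0), D = (0, 1); any affine frame gives the same invariant.
1. P lies on line KJ with KP:PJ = 3:4 ⇒ P = (4/7, 0)
2·[PDK] = -3/7, 2·[PJD] = -4/7
[PDK]:[PJD] = -3/7:-4/7 = 3/4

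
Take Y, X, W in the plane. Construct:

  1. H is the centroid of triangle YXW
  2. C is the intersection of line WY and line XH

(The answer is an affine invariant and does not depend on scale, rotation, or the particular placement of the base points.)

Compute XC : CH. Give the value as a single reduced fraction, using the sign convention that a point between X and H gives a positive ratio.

Assign Y = (0, 0), X = (1, 0), W = (0, 1) — the answer is frame-independent, so this choice is without loss of generality.
1. H is the centroid of triangle YXW ⇒ H = (1/3, 1/3)
2. C is the intersection of line WY and line XH ⇒ C = (0, 1/2)
C = X + t·(H−X) with t = 3/2, so XC:CH = t:(1−t) = 3/2:-1/2

XC:CH = -3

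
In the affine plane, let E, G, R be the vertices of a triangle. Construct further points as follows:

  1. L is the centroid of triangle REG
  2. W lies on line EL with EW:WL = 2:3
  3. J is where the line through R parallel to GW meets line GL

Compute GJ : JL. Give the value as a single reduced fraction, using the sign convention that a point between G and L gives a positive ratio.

GJ:JL = -11/8

Work in coordinates with E = (0, 0), G = (1, 0), R = (0, 1).
1. L is the centroid of triangle REG ⇒ L = (1/3, 1/3)
2. W lies on line EL with EW:WL = 2:3 ⇒ W = (2/15, 2/15)
3. J is where the line through R parallel to GW meets line GL ⇒ J = (-13/9, 11/9)
J = G + t·(L−G) with t = 11/3, so GJ:JL = t:(1−t) = 11/3:-8/3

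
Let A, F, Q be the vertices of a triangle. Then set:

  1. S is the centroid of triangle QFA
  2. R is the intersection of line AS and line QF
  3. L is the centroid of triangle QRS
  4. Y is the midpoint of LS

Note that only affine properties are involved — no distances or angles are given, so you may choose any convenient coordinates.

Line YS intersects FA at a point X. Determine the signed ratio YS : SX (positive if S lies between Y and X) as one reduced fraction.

YS:SX = 5/12

Work in coordinates with A = (0, 0), F = (1, 0), Q = (0, 1).
1. S is the centroid of triangle QFA ⇒ S = (1/3, 1/3)
2. R is the intersection of line AS and line QF ⇒ R = (1/2, 1/2)
3. L is the centroid of triangle QRS ⇒ L = (5/18, 11/18)
4. Y is the midpoint of LS ⇒ Y = (11/36, 17/36)
line YS meets FA at X = (2/5, 0)
S = Y + t·(X−Y) with t = 5/17, so YS:SX = 5/17:12/17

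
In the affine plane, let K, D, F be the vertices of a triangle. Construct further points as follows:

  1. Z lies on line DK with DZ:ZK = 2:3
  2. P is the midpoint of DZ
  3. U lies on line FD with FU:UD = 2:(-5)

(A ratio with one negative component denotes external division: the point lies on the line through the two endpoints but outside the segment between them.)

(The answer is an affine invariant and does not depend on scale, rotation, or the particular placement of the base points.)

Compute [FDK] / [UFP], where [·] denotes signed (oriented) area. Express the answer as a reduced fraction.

[FDK]:[UFP] = 15/2

Choose coordinates K = (0, 0), D = (1, 0), F = (0, 1).
1. Z lies on line DK with DZ:ZK = 2:3 ⇒ Z = (3/5, 0)
2. P is the midpoint of DZ ⇒ P = (4/5, 0)
3. U lies on line FD with FU:UD = 2:(-5) ⇒ U = (-2/3, 5/3)
2·[FDK] = -1, 2·[UFP] = -2/15
[FDK]:[UFP] = -1:-2/15 = 15/2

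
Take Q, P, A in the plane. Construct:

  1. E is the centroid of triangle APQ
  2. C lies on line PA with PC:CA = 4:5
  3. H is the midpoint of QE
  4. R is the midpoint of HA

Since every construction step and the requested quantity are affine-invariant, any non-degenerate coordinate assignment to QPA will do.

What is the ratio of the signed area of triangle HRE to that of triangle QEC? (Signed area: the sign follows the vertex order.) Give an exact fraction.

[HRE]:[QEC] = 9/4

Choose coordinates Q = (0, 0), P = (1, 0), A = (0, 1).
1. E is the centroid of triangle APQ ⇒ E = (1/3, 1/3)
2. C lies on line PA with PC:CA = 4:5 ⇒ C = (5/9, 4/9)
3. H is the midpoint of QE ⇒ H = (1/6, 1/6)
4. R is the midpoint of HA ⇒ R = (1/12, 7/12)
2·[HRE] = -1/12, 2·[QEC] = -1/27
[HRE]:[QEC] = -1/12:-1/27 = 9/4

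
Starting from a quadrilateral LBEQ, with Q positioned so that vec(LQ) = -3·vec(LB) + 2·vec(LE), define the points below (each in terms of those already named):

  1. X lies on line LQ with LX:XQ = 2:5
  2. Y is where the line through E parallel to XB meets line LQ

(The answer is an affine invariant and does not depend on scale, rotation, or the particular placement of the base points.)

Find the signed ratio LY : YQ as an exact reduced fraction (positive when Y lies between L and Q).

Set L = (0, 0), B = (1, 0), E = (0, 1), Q = (-3, 2); any affine frame gives the same invariant.
1. X lies on line LQ with LX:XQ = 2:5 ⇒ X = (-6/7, 4/7)
2. Y is where the line through E parallel to XB meets line LQ ⇒ Y = (-39/14, 13/7)
Y = L + t·(Q−L) with t = 13/14, so LY:YQ = t:(1−t) = 13/14:1/14

LY:YQ = 13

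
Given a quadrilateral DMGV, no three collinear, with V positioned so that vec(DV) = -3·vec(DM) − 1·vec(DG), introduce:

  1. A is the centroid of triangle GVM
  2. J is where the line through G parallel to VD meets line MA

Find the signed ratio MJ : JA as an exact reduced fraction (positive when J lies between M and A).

MJ:JA = -12/7

Set D = (0, 0), M = (1, 0), G = (0, 1), V = (-3, -1); any affine frame gives the same invariant.
1. A is the centroid of triangle GVM ⇒ A = (-2/3, 0)
2. J is where the line through G parallel to VD meets line MA ⇒ J = (-3, 0)
J = M + t·(A−M) with t = 12/5, so MJ:JA = t:(1−t) = 12/5:-7/5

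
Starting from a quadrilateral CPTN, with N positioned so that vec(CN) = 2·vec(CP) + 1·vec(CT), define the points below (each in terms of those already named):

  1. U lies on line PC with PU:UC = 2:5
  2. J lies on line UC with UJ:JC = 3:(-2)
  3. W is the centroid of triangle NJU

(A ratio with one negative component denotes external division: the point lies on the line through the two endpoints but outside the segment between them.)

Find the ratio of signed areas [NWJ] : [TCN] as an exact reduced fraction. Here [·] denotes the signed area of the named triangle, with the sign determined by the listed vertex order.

Set C = (0, 0), P = (1, 0), T = (0, 1), N = (2, 1); any affine frame gives the same invariant.
1. U lies on line PC with PU:UC = 2:5 ⇒ U = (5/7, 0)
2. J lies on line UC with UJ:JC = 3:(-2) ⇒ J = (-10/7, 0)
3. W is the centroid of triangle NJU ⇒ W = (3/7, 1/3)
2·[NWJ] = -5/7, 2·[TCN] = 2
[NWJ]:[TCN] = -5/7:2 = -5/14

[NWJ]:[TCN] = -5/14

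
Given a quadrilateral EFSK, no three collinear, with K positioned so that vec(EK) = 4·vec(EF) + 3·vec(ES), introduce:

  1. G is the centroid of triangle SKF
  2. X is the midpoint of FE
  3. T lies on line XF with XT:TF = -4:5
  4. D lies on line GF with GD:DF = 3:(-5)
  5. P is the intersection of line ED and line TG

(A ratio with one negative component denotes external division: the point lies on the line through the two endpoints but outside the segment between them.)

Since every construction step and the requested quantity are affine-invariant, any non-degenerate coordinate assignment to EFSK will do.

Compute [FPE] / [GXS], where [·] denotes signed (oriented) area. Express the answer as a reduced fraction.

Choose coordinates E = (0, 0), F = (1, 0), S = (0, 1), K = (4, 3).
1. G is the centroid of triangle SKF ⇒ G = (5/3, 4/3)
2. X is the midpoint of FE ⇒ X = (1/2, 0)
3. T lies on line XF with XT:TF = -4:5 ⇒ T = (-3/2, 0)
4. D lies on line GF with GD:DF = 3:(-5) ⇒ D = (8/3, 10/3)
5. P is the intersection of line ED and line TG ⇒ P = (16/21, 20/21)
2·[FPE] = 20/21, 2·[GXS] = -11/6
[FPE]:[GXS] = 20/21:-11/6 = -40/77

[FPE]:[GXS] = -40/77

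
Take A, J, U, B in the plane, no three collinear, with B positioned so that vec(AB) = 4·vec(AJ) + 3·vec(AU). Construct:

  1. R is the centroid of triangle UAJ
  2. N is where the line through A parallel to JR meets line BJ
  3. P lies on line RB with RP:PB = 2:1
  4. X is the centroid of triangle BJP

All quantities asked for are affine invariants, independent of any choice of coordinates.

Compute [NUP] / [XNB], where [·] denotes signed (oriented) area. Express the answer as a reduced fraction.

[NUP]:[XNB] = -12

Set A = (0, 0), J = (1, 0), U = (0, 1), B = (4, 3); any affine frame gives the same invariant.
1. R is the centroid of triangle UAJ ⇒ R = (1/3, 1/3)
2. N is where the line through A parallel to JR meets line BJ ⇒ N = (2/3, -1/3)
3. P lies on line RB with RP:PB = 2:1 ⇒ P = (25/9, 19/9)
4. X is the centroid of triangle BJP ⇒ X = (70/27, 46/27)
2·[NUP] = -40/9, 2·[XNB] = 10/27
[NUP]:[XNB] = -40/9:10/27 = -12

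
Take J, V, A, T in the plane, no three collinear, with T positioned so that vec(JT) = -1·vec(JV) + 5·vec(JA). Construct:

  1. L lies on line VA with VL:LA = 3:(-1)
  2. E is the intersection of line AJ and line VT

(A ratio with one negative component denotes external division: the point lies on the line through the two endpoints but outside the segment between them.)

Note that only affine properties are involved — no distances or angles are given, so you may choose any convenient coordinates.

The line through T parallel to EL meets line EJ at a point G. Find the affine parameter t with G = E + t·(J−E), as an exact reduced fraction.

Choose coordinates J = (0, 0), V = (1, 0), A = (0, 1), T = (-1, 5).
1. L lies on line VA with VL:LA = 3:(-1) ⇒ L = (-1/2, 3/2)
2. E is the intersection of line AJ and line VT ⇒ E = (0, 5/2)
through T parallel to EL: direction (-1/2, -1); meets EJ at G = (0, 7)
G = E + t·(J−E) with t = -9/5

t = -9/5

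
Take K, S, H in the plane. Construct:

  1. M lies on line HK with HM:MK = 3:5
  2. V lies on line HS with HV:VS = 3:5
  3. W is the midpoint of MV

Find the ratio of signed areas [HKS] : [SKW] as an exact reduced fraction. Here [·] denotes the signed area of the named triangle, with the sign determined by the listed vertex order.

Set K = (0, 0), S = (1, 0), H = (0, 1); any affine frame gives the same invariant.
1. M lies on line HK with HM:MK = 3:5 ⇒ M = (0, 5/8)
2. V lies on line HS with HV:VS = 3:5 ⇒ V = (3/8, 5/8)
3. W is the midpoint of MV ⇒ W = (3/16, 5/8)
2·[HKS] = 1, 2·[SKW] = -5/8
[HKS]:[SKW] = 1:-5/8 = -8/5

[HKS]:[SKW] = -8/5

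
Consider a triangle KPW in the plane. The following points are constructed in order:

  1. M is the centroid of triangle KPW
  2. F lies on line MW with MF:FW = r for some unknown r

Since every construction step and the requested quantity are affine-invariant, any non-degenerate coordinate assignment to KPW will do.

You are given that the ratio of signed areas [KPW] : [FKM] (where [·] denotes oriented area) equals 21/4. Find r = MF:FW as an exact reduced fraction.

r = 4/3

Work in coordinates with K = (0, 0), P = (1, 0), W = (0, 1).
1. M is the centroid of triangle KPW ⇒ M = (1/3, 1/3)
2. With MF:FW = r, write λ = r/(r+1) so F = M + λ·(W−M); F is affine-linear in λ
Every point depending on F is an affine combination of F and λ-independent points, so each such coordinate is linear in λ; the λ² term in each signed area is a multiple of (W−M)×(W−M) = 0, so 2·[KPW] and 2·[FKM] are each linear in λ. Evaluating at λ=0 and λ=1:
  2·[KPW] = 1,   2·[FKM] = 1/3·λ
So [KPW]:[FKM] = (1) / (1/3·λ). Setting this equal to 21/4:
  1 = 21/4·(1/3·λ)  ⇒  λ = 4/7
Then r = λ/(1−λ) = (4/7)/(3/7) = 4/3. Check: with r = 4/3, F = (1/7, 5/7) and [KPW]:[FKM] = 21/4 as required.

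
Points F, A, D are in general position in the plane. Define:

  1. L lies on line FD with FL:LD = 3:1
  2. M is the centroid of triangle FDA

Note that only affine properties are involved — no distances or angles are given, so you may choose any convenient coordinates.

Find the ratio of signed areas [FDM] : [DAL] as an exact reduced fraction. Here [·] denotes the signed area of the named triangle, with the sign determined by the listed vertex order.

[FDM]:[DAL] = 4/3

Assign F = (0, 0), A = (1, 0), D = (0, 1) — the answer is frame-independent, so this choice is without loss of generality.
1. L lies on line FD with FL:LD = 3:1 ⇒ L = (0, 3/4)
2. M is the centroid of triangle FDA ⇒ M = (1/3, 1/3)
2·[FDM] = -1/3, 2·[DAL] = -1/4
[FDM]:[DAL] = -1/3:-1/4 = 4/3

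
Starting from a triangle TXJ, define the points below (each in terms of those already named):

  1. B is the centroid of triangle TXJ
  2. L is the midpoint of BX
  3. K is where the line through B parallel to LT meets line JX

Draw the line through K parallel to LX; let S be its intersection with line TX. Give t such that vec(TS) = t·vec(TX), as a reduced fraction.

t = 7/5

Choose coordinates T = (0, 0), X = (1, 0), J = (0, 1).
1. B is the centroid of triangle TXJ ⇒ B = (1/3, 1/3)
2. L is the midpoint of BX ⇒ L = (2/3, 1/6)
3. K is where the line through B parallel to LT meets line JX ⇒ K = (3/5, 2/5)
through K parallel to LX: direction (1/3, -1/6); meets TX at S = (7/5, 0)
S = T + t·(X−T) with t = 7/5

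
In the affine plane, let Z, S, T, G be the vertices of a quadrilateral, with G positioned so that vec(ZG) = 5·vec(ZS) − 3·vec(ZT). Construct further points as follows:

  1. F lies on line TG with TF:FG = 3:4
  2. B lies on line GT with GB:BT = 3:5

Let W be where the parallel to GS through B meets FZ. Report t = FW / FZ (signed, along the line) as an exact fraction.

Set Z = (0, 0), S = (1, 0), T = (0, 1), G = (5, -3); any affine frame gives the same invariant.
1. F lies on line TG with TF:FG = 3:4 ⇒ F = (15/7, -5/7)
2. B lies on line GT with GB:BT = 3:5 ⇒ B = (25/8, -3/2)
through B parallel to GS: direction (-4, 3); meets FZ at W = (81/40, -27/40)
W = F + t·(Z−F) with t = 11/200

t = 11/200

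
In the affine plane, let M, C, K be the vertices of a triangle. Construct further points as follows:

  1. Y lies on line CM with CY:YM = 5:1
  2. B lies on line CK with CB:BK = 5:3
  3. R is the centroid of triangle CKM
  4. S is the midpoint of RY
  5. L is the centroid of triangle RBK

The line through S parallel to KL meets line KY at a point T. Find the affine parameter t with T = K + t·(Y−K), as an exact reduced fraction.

t = 95/154

Set M = (0, 0), C = (1, 0), K = (0, 1); any affine frame gives the same invariant.
1. Y lies on line CM with CY:YM = 5:1 ⇒ Y = (1/6, 0)
2. B lies on line CK with CB:BK = 5:3 ⇒ B = (3/8, 5/8)
3. R is the centroid of triangle CKM ⇒ R = (1/3, 1/3)
4. S is the midpoint of RY ⇒ S = (1/4, 1/6)
5. L is the centroid of triangle RBK ⇒ L = (17/72, 47/72)
through S parallel to KL: direction (17/72, -25/72); meets KY at T = (95/924, 59/154)
T = K + t·(Y−K) with t = 95/154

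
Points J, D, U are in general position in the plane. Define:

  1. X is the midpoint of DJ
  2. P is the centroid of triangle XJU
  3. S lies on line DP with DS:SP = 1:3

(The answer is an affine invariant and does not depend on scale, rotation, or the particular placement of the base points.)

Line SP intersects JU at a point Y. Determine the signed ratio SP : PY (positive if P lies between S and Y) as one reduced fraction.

SP:PY = 15/4

Choose coordinates J = (0, 0), D = (1, 0), U = (0, 1).
1. X is the midpoint of DJ ⇒ X = (1/2, 0)
2. P is the centroid of triangle XJU ⇒ P = (1/6, 1/3)
3. S lies on line DP with DS:SP = 1:3 ⇒ S = (19/24, 1/12)
line SP meets JU at Y = (0, 2/5)
P = S + t·(Y−S) with t = 15/19, so SP:PY = 15/19:4/19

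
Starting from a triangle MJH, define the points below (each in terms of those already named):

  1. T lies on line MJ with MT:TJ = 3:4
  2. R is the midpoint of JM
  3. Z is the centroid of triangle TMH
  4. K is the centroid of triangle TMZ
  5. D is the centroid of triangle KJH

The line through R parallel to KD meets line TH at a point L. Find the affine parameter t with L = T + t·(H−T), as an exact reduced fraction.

Work in coordinates with M = (0, 0), J = (1, 0), H = (0, 1).
1. T lies on line MJ with MT:TJ = 3:4 ⇒ T = (3/7, 0)
2. R is the midpoint of JM ⇒ R = (1/2, 0)
3. Z is the centroid of triangle TMH ⇒ Z = (1/7, 1/3)
4. K is the centroid of triangle TMZ ⇒ K = (4/21, 1/9)
5. D is the centroid of triangle KJH ⇒ D = (25/63, 10/27)
through R parallel to KD: direction (13/63, 7/27); meets TH at L = (127/280, -7/120)
L = T + t·(H−T) with t = -7/120

t = -7/120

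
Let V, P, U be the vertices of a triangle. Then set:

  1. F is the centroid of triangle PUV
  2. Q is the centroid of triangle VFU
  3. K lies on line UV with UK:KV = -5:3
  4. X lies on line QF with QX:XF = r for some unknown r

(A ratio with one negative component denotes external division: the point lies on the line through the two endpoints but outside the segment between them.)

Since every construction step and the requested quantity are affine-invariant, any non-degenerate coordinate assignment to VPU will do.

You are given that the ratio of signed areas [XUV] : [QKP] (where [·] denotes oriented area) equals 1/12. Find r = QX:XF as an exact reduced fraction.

r = 1/5

Choose coordinates V = (0, 0), P = (1, 0), U = (0, 1).
1. F is the centroid of triangle PUV ⇒ F = (1/3, 1/3)
2. Q is the centroid of triangle VFU ⇒ Q = (1/9, 4/9)
3. K lies on line UV with UK:KV = -5:3 ⇒ K = (0, -3/2)
4. With QX:XF = r, write λ = r/(r+1) so X = Q + λ·(F−Q); X is affine-linear in λ
Every point depending on X is an affine combination of X and λ-independent points, so each such coordinate is linear in λ; the λ² term in each signed area is a multiple of (F−Q)×(F−Q) = 0, so 2·[XUV] and 2·[QKP] are each linear in λ. Evaluating at λ=0 and λ=1:
  2·[XUV] = 2/9·λ + 1/9,   2·[QKP] = 16/9
So [XUV]:[QKP] = (2/9·λ + 1/9) / (16/9). Setting this equal to 1/12:
  2/9·λ + 1/9 = 1/12·(16/9)  ⇒  λ = 1/6
Then r = λ/(1−λ) = (1/6)/(5/6) = 1/5. Check: with r = 1/5, X = (4/27, 23/54) and [XUV]:[QKP] = 1/12 as required.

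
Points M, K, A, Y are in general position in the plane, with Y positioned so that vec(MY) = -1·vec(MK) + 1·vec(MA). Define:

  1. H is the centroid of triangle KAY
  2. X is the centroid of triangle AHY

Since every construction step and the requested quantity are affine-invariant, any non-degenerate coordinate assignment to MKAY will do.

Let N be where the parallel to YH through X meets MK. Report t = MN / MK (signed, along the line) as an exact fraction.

t = 7/3

Set M = (0, 0), K = (1, 0), A = (0, 1), Y = (-1, 1); any affine frame gives the same invariant.
1. H is the centroid of triangle KAY ⇒ H = (0, 2/3)
2. X is the centroid of triangle AHY ⇒ X = (-1/3, 8/9)
through X parallel to YH: direction (1, -1/3); meets MK at N = (7/3, 0)
N = M + t·(K−M) with t = 7/3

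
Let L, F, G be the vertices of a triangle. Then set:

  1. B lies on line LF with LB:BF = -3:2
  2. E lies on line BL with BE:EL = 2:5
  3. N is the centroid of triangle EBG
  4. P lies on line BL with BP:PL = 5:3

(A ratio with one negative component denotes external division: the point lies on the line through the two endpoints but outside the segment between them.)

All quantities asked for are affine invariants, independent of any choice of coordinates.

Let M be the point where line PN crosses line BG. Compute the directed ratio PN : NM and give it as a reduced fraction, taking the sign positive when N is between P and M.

Choose coordinates L = (0, 0), F = (1, 0), G = (0, 1).
1. B lies on line LF with LB:BF = -3:2 ⇒ B = (3, 0)
2. E lies on line BL with BE:EL = 2:5 ⇒ E = (15/7, 0)
3. N is the centroid of triangle EBG ⇒ N = (12/7, 1/3)
4. P lies on line BL with BP:PL = 5:3 ⇒ P = (9/8, 0)
line PN meets BG at M = (162/89, 35/89)
N = P + t·(M−P) with t = 89/105, so PN:NM = 89/105:16/105

PN:NM = 89/16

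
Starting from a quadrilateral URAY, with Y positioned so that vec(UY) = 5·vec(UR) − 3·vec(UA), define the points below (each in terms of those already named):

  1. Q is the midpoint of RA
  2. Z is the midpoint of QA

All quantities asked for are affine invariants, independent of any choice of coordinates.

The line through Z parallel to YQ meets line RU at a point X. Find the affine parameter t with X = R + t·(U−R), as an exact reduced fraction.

t = -3/14

Set U = (0, 0), R = (1, 0), A = (0, 1), Y = (5, -3); any affine frame gives the same invariant.
1. Q is the midpoint of RA ⇒ Q = (1/2, 1/2)
2. Z is the midpoint of QA ⇒ Z = (1/4, 3/4)
through Z parallel to YQ: direction (-9/2, 7/2); meets RU at X = (17/14, 0)
X = R + t·(U−R) with t = -3/14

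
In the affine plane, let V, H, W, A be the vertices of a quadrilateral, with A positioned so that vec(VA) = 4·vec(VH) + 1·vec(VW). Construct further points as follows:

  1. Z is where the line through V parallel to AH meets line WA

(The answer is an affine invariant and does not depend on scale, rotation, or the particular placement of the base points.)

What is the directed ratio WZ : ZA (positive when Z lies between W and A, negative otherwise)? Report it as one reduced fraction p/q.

Choose coordinates V = (0, 0), H = (1, 0), W = (0, 1), A = (4, 1).
1. Z is where the line through V parallel to AH meets line WA ⇒ Z = (3, 1)
Z = W + t·(A−W) with t = 3/4, so WZ:ZA = t:(1−t) = 3/4:1/4

WZ:ZA = 3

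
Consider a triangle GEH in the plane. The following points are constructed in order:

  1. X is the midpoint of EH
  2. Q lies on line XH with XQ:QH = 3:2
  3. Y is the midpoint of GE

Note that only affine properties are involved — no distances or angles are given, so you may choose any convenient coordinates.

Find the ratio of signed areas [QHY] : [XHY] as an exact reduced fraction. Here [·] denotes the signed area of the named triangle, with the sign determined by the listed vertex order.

[QHY]:[XHY] = 2/5

Assign G = (0, 0), E = (1, 0), H = (0, 1) — the answer is frame-independent, so this choice is without loss of generality.
1. X is the midpoint of EH ⇒ X = (1/2, 1/2)
2. Q lies on line XH with XQ:QH = 3:2 ⇒ Q = (1/5, 4/5)
3. Y is the midpoint of GE ⇒ Y = (1/2, 0)
2·[QHY] = 1/10, 2·[XHY] = 1/4
[QHY]:[XHY] = 1/10:1/4 = 2/5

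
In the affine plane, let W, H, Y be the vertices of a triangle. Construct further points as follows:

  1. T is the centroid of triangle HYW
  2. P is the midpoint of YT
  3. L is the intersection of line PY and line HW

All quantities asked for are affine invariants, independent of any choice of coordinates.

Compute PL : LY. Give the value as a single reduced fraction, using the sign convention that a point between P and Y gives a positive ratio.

PL:LY = -2/3

Set W = (0, 0), H = (1, 0), Y = (0, 1); any affine frame gives the same invariant.
1. T is the centroid of triangle HYW ⇒ T = (1/3, 1/3)
2. P is the midpoint of YT ⇒ P = (1/6, 2/3)
3. L is the intersection of line PY and line HW ⇒ L = (1/2, 0)
L = P + t·(Y−P) with t = -2, so PL:LY = t:(1−t) = -2:3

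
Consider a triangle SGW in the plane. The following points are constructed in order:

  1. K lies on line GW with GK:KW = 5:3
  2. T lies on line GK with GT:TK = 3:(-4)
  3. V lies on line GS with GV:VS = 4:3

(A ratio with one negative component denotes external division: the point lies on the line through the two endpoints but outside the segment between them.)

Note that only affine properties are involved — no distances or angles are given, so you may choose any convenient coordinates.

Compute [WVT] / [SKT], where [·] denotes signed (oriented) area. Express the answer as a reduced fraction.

Assign S = (0, 0), G = (1, 0), W = (0, 1) — the answer is frame-independent, so this choice is without loss of generality.
1. K lies on line GW with GK:KW = 5:3 ⇒ K = (3/8, 5/8)
2. T lies on line GK with GT:TK = 3:(-4) ⇒ T = (23/8, -15/8)
3. V lies on line GS with GV:VS = 4:3 ⇒ V = (3/7, 0)
2·[WVT] = 23/14, 2·[SKT] = -5/2
[WVT]:[SKT] = 23/14:-5/2 = -23/35

[WVT]:[SKT] = -23/35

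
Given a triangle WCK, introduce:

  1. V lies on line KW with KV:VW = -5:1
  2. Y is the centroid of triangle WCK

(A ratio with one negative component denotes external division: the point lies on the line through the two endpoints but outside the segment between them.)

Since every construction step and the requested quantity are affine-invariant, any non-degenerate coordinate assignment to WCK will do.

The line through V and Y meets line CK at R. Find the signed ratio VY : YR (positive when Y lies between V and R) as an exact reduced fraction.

Set W = (0, 0), C = (1, 0), K = (0, 1); any affine frame gives the same invariant.
1. V lies on line KW with KV:VW = -5:1 ⇒ V = (0, -1/4)
2. Y is the centroid of triangle WCK ⇒ Y = (1/3, 1/3)
line VY meets CK at R = (5/11, 6/11)
Y = V + t·(R−V) with t = 11/15, so VY:YR = 11/15:4/15

VY:YR = 11/4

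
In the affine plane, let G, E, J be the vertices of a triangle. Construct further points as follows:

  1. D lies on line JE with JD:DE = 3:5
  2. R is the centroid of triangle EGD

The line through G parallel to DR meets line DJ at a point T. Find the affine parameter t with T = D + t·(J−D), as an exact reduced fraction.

Work in coordinates with G = (0, 0), E = (1, 0), J = (0, 1).
1. D lies on line JE with JD:DE = 3:5 ⇒ D = (3/8, 5/8)
2. R is the centroid of triangle EGD ⇒ R = (11/24, 5/24)
through G parallel to DR: direction (1/12, -5/12); meets DJ at T = (-1/4, 5/4)
T = D + t·(J−D) with t = 5/3

t = 5/3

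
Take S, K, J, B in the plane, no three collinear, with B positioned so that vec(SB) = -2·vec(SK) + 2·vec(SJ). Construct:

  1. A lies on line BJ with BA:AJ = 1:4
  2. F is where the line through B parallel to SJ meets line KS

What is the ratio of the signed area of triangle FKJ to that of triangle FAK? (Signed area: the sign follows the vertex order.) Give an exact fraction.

[FKJ]:[FAK] = -5/9

Set S = (0, 0), K = (1, 0), J = (0, 1), B = (-2, 2); any affine frame gives the same invariant.
1. A lies on line BJ with BA:AJ = 1:4 ⇒ A = (-8/5, 9/5)
2. F is where the line through B parallel to SJ meets line KS ⇒ F = (-2, 0)
2·[FKJ] = 3, 2·[FAK] = -27/5
[FKJ]:[FAK] = 3:-27/5 = -5/9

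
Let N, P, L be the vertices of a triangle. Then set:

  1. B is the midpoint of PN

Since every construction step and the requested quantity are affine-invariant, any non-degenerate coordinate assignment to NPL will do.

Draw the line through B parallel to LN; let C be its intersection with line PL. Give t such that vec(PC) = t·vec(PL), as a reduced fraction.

Choose coordinates N = (0, 0), P = (1, 0), L = (0, 1).
1. B is the midpoint of PN ⇒ B = (1/2, 0)
through B parallel to LN: direction (0, -1); meets PL at C = (1/2, 1/2)
C = P + t·(L−P) with t = 1/2

t = 1/2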